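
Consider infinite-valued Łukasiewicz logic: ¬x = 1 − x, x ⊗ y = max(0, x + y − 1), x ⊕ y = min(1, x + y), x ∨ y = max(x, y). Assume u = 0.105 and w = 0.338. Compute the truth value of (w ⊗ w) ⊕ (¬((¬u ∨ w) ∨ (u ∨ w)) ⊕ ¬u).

w ⊗ w = max(0, 0.338 + 0.338 − 1) = max(0, -0.324) = 0.000
¬u = 1 − 0.105 = 0.895
¬u ∨ w = max(0.895, 0.338) = 0.895
u ∨ w = max(0.105, 0.338) = 0.338
(¬u ∨ w) ∨ (u ∨ w) = max(0.895, 0.338) = 0.895
¬((¬u ∨ w) ∨ (u ∨ w)) = 1 − 0.895 = 0.105
¬((¬u ∨ w) ∨ (u ∨ w)) ⊕ ¬u = min(1, 0.105 + 0.895) = min(1, 1.000) = 1.000
(w ⊗ w) ⊕ (¬((¬u ∨ w) ∨ (u ∨ w)) ⊕ ¬u) = min(1, 0.000 + 1.000) = min(1, 1.000) = 1.000

1.000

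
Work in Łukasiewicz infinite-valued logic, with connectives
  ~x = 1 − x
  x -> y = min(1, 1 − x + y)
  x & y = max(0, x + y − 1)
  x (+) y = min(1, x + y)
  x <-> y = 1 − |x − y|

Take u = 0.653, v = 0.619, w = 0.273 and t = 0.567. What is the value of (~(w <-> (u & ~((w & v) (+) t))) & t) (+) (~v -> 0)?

0.619

w & v = max(0, 0.273 + 0.619 − 1) = max(0, -0.108) = 0.000
(w & v) (+) t = min(1, 0.000 + 0.567) = min(1, 0.567) = 0.567
~((w & v) (+) t) = 1 − 0.567 = 0.433
u & ~((w & v) (+) t) = max(0, 0.653 + 0.433 − 1) = max(0, 0.086) = 0.086
w <-> (u & ~((w & v) (+) t)) = 1 − |0.273 − 0.086| = 1 − 0.187 = 0.813
~(w <-> (u & ~((w & v) (+) t))) = 1 − 0.813 = 0.187
~(w <-> (u & ~((w & v) (+) t))) & t = max(0, 0.187 + 0.567 − 1) = max(0, -0.246) = 0.000
~v = 1 − 0.619 = 0.381
~v -> 0 = min(1, 1 − 0.381 + 0.000) = min(1, 0.619) = 0.619
(~(w <-> (u & ~((w & v) (+) t))) & t) (+) (~v -> 0) = min(1, 0.000 + 0.619) = min(1, 0.619) = 0.619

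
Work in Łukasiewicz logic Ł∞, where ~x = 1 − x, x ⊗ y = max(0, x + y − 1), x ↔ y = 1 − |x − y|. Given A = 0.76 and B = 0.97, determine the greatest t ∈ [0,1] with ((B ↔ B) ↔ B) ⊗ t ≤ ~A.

B ↔ B = 1 − |0.97 − 0.97| = 1 − 0.00 = 1.00
(B ↔ B) ↔ B = 1 − |1.00 − 0.97| = 1 − 0.03 = 0.97
So the left factor is (B ↔ B) ↔ B = 0.97.
~A = 1 − 0.76 = 0.24
So the right-hand bound is ~A = 0.24.
The residuum of the Łukasiewicz t-norm gives the supremum: min(1, 1 − 0.97 + 0.24).
1 − 0.97 + 0.24 = 0.27, so t = min(1, 0.27) = 0.27.
Check: 0.97 ⊗ 0.27 = max(0, 0.24) = 0.24 ≤ 0.24.

0.27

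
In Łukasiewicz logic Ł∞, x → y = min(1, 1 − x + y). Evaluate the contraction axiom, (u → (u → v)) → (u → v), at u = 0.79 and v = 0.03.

0.79

u → v = min(1, 1 − 0.79 + 0.03) = min(1, 0.24) = 0.24
u → (u → v) = min(1, 1 − 0.79 + 0.24) = min(1, 0.45) = 0.45
(u → (u → v)) → (u → v) = min(1, 1 − 0.45 + 0.24) = min(1, 0.79) = 0.79
(The value 0.79 < 1 shows this instance is not satisfied; fails in Ł∞ (the t-norm is not idempotent).)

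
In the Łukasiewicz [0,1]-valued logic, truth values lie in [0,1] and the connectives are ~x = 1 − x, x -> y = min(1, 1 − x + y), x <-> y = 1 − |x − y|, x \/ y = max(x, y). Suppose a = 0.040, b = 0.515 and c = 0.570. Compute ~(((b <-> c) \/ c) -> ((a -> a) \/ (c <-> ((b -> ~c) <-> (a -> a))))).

b <-> c = 1 − |0.515 − 0.570| = 1 − 0.055 = 0.945
(b <-> c) \/ c = max(0.945, 0.570) = 0.945
a -> a = min(1, 1 − 0.040 + 0.040) = min(1, 1.000) = 1.000
~c = 1 − 0.570 = 0.430
b -> ~c = min(1, 1 − 0.515 + 0.430) = min(1, 0.915) = 0.915
(b -> ~c) <-> (a -> a) = 1 − |0.915 − 1.000| = 1 − 0.085 = 0.915
c <-> ((b -> ~c) <-> (a -> a)) = 1 − |0.570 − 0.915| = 1 − 0.345 = 0.655
(a -> a) \/ (c <-> ((b -> ~c) <-> (a -> a))) = max(1.000, 0.655) = 1.000
((b <-> c) \/ c) -> ((a -> a) \/ (c <-> ((b -> ~c) <-> (a -> a)))) = min(1, 1 − 0.945 + 1.000) = min(1, 1.055) = 1.000
~(((b <-> c) \/ c) -> ((a -> a) \/ (c <-> ((b -> ~c) <-> (a -> a))))) = 1 − 1.000 = 0.000

0.000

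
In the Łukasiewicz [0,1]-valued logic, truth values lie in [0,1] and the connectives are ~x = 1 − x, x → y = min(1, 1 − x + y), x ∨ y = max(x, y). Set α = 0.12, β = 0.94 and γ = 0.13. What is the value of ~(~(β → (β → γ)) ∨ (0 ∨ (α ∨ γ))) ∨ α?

0.25

β → γ = min(1, 1 − 0.94 + 0.13) = min(1, 0.19) = 0.19
β → (β → γ) = min(1, 1 − 0.94 + 0.19) = min(1, 0.25) = 0.25
~(β → (β → γ)) = 1 − 0.25 = 0.75
α ∨ γ = max(0.12, 0.13) = 0.13
0 ∨ (α ∨ γ) = max(0.00, 0.13) = 0.13
~(β → (β → γ)) ∨ (0 ∨ (α ∨ γ)) = max(0.75, 0.13) = 0.75
~(~(β → (β → γ)) ∨ (0 ∨ (α ∨ γ))) = 1 − 0.75 = 0.25
~(~(β → (β → γ)) ∨ (0 ∨ (α ∨ γ))) ∨ α = max(0.25, 0.12) = 0.25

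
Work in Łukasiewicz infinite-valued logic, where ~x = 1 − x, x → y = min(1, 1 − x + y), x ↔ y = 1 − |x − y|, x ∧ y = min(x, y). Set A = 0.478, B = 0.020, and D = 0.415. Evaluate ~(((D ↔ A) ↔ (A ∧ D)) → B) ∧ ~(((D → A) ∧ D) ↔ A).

0.063

D ↔ A = 1 − |0.415 − 0.478| = 1 − 0.063 = 0.937
A ∧ D = min(0.478, 0.415) = 0.415
(D ↔ A) ↔ (A ∧ D) = 1 − |0.937 − 0.415| = 1 − 0.522 = 0.478
((D ↔ A) ↔ (A ∧ D)) → B = min(1, 1 − 0.478 + 0.020) = min(1, 0.542) = 0.542
~(((D ↔ A) ↔ (A ∧ D)) → B) = 1 − 0.542 = 0.458
D → A = min(1, 1 − 0.415 + 0.478) = min(1, 1.063) = 1.000
(D → A) ∧ D = min(1.000, 0.415) = 0.415
((D → A) ∧ D) ↔ A = 1 − |0.415 − 0.478| = 1 − 0.063 = 0.937
~(((D → A) ∧ D) ↔ A) = 1 − 0.937 = 0.063
~(((D ↔ A) ↔ (A ∧ D)) → B) ∧ ~(((D → A) ∧ D) ↔ A) = min(0.458, 0.063) = 0.063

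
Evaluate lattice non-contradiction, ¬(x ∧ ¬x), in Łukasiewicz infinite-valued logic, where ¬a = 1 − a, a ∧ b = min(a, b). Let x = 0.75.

0.75

¬x = 1 − 0.75 = 0.25
x ∧ ¬x = min(0.75, 0.25) = 0.25
¬(x ∧ ¬x) = 1 − 0.25 = 0.75
(The value 0.75 < 1 shows this instance is not satisfied; not a Ł∞-tautology — its value is 1 − min(a, 1−a).)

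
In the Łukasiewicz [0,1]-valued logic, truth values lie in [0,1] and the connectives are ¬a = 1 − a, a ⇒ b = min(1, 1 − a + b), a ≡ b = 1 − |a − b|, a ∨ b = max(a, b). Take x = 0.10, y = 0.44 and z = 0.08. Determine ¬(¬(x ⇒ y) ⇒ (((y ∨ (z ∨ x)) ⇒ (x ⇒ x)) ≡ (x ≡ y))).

0.00

x ⇒ y = min(1, 1 − 0.10 + 0.44) = min(1, 1.34) = 1.00
¬(x ⇒ y) = 1 − 1.00 = 0.00
z ∨ x = max(0.08, 0.10) = 0.10
y ∨ (z ∨ x) = max(0.44, 0.10) = 0.44
x ⇒ x = min(1, 1 − 0.10 + 0.10) = min(1, 1.00) = 1.00
(y ∨ (z ∨ x)) ⇒ (x ⇒ x) = min(1, 1 − 0.44 + 1.00) = min(1, 1.56) = 1.00
x ≡ y = 1 − |0.10 − 0.44| = 1 − 0.34 = 0.66
((y ∨ (z ∨ x)) ⇒ (x ⇒ x)) ≡ (x ≡ y) = 1 − |1.00 − 0.66| = 1 − 0.34 = 0.66
¬(x ⇒ y) ⇒ (((y ∨ (z ∨ x)) ⇒ (x ⇒ x)) ≡ (x ≡ y)) = min(1, 1 − 0.00 + 0.66) = min(1, 1.66) = 1.00
¬(¬(x ⇒ y) ⇒ (((y ∨ (z ∨ x)) ⇒ (x ⇒ x)) ≡ (x ≡ y))) = 1 − 1.00 = 0.00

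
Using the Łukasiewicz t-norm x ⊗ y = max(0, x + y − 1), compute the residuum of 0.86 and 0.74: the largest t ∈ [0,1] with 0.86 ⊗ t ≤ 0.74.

0.88

The residuum of the Łukasiewicz t-norm gives the supremum: min(1, 1 − 0.86 + 0.74).
1 − 0.86 + 0.74 = 0.88, so t = min(1, 0.88) = 0.88.
Check: 0.86 ⊗ 0.88 = max(0, 0.74) = 0.74 ≤ 0.74.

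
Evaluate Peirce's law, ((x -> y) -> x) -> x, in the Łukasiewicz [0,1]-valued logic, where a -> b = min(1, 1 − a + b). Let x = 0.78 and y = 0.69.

x -> y = min(1, 1 − 0.78 + 0.69) = min(1, 0.91) = 0.91
(x -> y) -> x = min(1, 1 − 0.91 + 0.78) = min(1, 0.87) = 0.87
((x -> y) -> x) -> x = min(1, 1 − 0.87 + 0.78) = min(1, 0.91) = 0.91
(The value 0.91 < 1 shows this instance is not satisfied; not a Ł∞-tautology in general.)

0.91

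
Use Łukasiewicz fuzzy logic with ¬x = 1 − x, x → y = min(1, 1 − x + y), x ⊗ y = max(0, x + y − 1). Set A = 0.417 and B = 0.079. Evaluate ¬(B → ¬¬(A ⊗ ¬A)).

¬A = 1 − 0.417 = 0.583
A ⊗ ¬A = max(0, 0.417 + 0.583 − 1) = max(0, 0.000) = 0.000
¬(A ⊗ ¬A) = 1 − 0.000 = 1.000
¬¬(A ⊗ ¬A) = 1 − 1.000 = 0.000
B → ¬¬(A ⊗ ¬A) = min(1, 1 − 0.079 + 0.000) = min(1, 0.921) = 0.921
¬(B → ¬¬(A ⊗ ¬A)) = 1 − 0.921 = 0.079

0.079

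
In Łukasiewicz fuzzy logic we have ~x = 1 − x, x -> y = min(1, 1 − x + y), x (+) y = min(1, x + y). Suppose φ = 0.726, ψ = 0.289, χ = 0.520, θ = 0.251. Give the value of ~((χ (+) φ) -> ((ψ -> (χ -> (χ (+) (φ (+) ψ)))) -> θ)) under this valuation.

0.749

χ (+) φ = min(1, 0.520 + 0.726) = min(1, 1.246) = 1.000
φ (+) ψ = min(1, 0.726 + 0.289) = min(1, 1.015) = 1.000
χ (+) (φ (+) ψ) = min(1, 0.520 + 1.000) = min(1, 1.520) = 1.000
χ -> (χ (+) (φ (+) ψ)) = min(1, 1 − 0.520 + 1.000) = min(1, 1.480) = 1.000
ψ -> (χ -> (χ (+) (φ (+) ψ))) = min(1, 1 − 0.289 + 1.000) = min(1, 1.711) = 1.000
(ψ -> (χ -> (χ (+) (φ (+) ψ)))) -> θ = min(1, 1 − 1.000 + 0.251) = min(1, 0.251) = 0.251
(χ (+) φ) -> ((ψ -> (χ -> (χ (+) (φ (+) ψ)))) -> θ) = min(1, 1 − 1.000 + 0.251) = min(1, 0.251) = 0.251
~((χ (+) φ) -> ((ψ -> (χ -> (χ (+) (φ (+) ψ)))) -> θ)) = 1 − 0.251 = 0.749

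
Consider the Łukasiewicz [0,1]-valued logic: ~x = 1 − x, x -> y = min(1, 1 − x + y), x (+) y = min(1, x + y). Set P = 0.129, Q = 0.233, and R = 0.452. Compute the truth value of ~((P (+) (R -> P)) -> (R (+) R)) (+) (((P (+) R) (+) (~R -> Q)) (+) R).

R -> P = min(1, 1 − 0.452 + 0.129) = min(1, 0.677) = 0.677
P (+) (R -> P) = min(1, 0.129 + 0.677) = min(1, 0.806) = 0.806
R (+) R = min(1, 0.452 + 0.452) = min(1, 0.904) = 0.904
(P (+) (R -> P)) -> (R (+) R) = min(1, 1 − 0.806 + 0.904) = min(1, 1.098) = 1.000
~((P (+) (R -> P)) -> (R (+) R)) = 1 − 1.000 = 0.000
P (+) R = min(1, 0.129 + 0.452) = min(1, 0.581) = 0.581
~R = 1 − 0.452 = 0.548
~R -> Q = min(1, 1 − 0.548 + 0.233) = min(1, 0.685) = 0.685
(P (+) R) (+) (~R -> Q) = min(1, 0.581 + 0.685) = min(1, 1.266) = 1.000
((P (+) R) (+) (~R -> Q)) (+) R = min(1, 1.000 + 0.452) = min(1, 1.452) = 1.000
~((P (+) (R -> P)) -> (R (+) R)) (+) (((P (+) R) (+) (~R -> Q)) (+) R) = min(1, 0.000 + 1.000) = min(1, 1.000) = 1.000

1.000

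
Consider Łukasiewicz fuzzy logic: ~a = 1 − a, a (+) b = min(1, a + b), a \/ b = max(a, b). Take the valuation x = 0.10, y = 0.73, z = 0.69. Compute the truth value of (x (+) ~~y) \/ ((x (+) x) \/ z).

~y = 1 − 0.73 = 0.27
~~y = 1 − 0.27 = 0.73
x (+) ~~y = min(1, 0.10 + 0.73) = min(1, 0.83) = 0.83
x (+) x = min(1, 0.10 + 0.10) = min(1, 0.20) = 0.20
(x (+) x) \/ z = max(0.20, 0.69) = 0.69
(x (+) ~~y) \/ ((x (+) x) \/ z) = max(0.83, 0.69) = 0.83

0.83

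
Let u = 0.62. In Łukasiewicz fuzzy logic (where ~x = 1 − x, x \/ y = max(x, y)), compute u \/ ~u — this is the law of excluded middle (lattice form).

~u = 1 − 0.62 = 0.38
u \/ ~u = max(0.62, 0.38) = 0.62
(The value 0.62 < 1 shows this instance is not satisfied; not a Ł∞-tautology — its value is max(a, 1−a).)

0.62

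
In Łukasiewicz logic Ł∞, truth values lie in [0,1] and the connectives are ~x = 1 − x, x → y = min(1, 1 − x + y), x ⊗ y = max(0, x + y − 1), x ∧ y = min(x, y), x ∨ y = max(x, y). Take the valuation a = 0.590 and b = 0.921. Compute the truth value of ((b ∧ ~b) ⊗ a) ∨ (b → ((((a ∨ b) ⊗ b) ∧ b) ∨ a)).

~b = 1 − 0.921 = 0.079
b ∧ ~b = min(0.921, 0.079) = 0.079
(b ∧ ~b) ⊗ a = max(0, 0.079 + 0.590 − 1) = max(0, -0.331) = 0.000
a ∨ b = max(0.590, 0.921) = 0.921
(a ∨ b) ⊗ b = max(0, 0.921 + 0.921 − 1) = max(0, 0.842) = 0.842
((a ∨ b) ⊗ b) ∧ b = min(0.842, 0.921) = 0.842
(((a ∨ b) ⊗ b) ∧ b) ∨ a = max(0.842, 0.590) = 0.842
b → ((((a ∨ b) ⊗ b) ∧ b) ∨ a) = min(1, 1 − 0.921 + 0.842) = min(1, 0.921) = 0.921
((b ∧ ~b) ⊗ a) ∨ (b → ((((a ∨ b) ⊗ b) ∧ b) ∨ a)) = max(0.000, 0.921) = 0.921

0.921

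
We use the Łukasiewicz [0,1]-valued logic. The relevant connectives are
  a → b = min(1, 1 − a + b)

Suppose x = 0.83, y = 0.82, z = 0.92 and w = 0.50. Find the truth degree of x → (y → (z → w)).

z → w = min(1, 1 − 0.92 + 0.50) = min(1, 0.58) = 0.58
y → (z → w) = min(1, 1 − 0.82 + 0.58) = min(1, 0.76) = 0.76
x → (y → (z → w)) = min(1, 1 − 0.83 + 0.76) = min(1, 0.93) = 0.93

0.93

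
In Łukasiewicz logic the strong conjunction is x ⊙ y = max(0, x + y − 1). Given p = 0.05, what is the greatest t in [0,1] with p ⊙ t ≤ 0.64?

1.00

The residuum of the Łukasiewicz t-norm gives the supremum: min(1, 1 − 0.05 + 0.64).
1 − 0.05 + 0.64 = 1.59, so t = min(1, 1.59) = 1.00.
Check: 0.05 ⊙ 1.00 = max(0, 0.05) = 0.05 ≤ 0.64.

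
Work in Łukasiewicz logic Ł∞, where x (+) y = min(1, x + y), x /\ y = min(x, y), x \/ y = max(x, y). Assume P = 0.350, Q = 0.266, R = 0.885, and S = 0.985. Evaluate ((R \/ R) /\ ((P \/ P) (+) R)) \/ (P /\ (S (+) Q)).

0.885

R \/ R = max(0.885, 0.885) = 0.885
P \/ P = max(0.350, 0.350) = 0.350
(P \/ P) (+) R = min(1, 0.350 + 0.885) = min(1, 1.235) = 1.000
(R \/ R) /\ ((P \/ P) (+) R) = min(0.885, 1.000) = 0.885
S (+) Q = min(1, 0.985 + 0.266) = min(1, 1.251) = 1.000
P /\ (S (+) Q) = min(0.350, 1.000) = 0.350
((R \/ R) /\ ((P \/ P) (+) R)) \/ (P /\ (S (+) Q)) = max(0.885, 0.350) = 0.885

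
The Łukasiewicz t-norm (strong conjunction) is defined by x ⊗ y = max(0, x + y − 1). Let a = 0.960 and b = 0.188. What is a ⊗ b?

a ⊗ b = max(0, 0.960 + 0.188 − 1) = max(0, 0.148) = 0.148
For comparison, the Gödel (minimum) t-norm min(x, y) would give 0.188.

0.148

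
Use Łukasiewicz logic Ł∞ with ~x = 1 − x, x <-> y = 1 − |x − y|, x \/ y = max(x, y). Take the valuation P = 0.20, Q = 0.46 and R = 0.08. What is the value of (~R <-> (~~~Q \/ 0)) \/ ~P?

0.80

~R = 1 − 0.08 = 0.92
~Q = 1 − 0.46 = 0.54
~~Q = 1 − 0.54 = 0.46
~~~Q = 1 − 0.46 = 0.54
~~~Q \/ 0 = max(0.54, 0.00) = 0.54
~R <-> (~~~Q \/ 0) = 1 − |0.92 − 0.54| = 1 − 0.38 = 0.62
~P = 1 − 0.20 = 0.80
(~R <-> (~~~Q \/ 0)) \/ ~P = max(0.62, 0.80) = 0.80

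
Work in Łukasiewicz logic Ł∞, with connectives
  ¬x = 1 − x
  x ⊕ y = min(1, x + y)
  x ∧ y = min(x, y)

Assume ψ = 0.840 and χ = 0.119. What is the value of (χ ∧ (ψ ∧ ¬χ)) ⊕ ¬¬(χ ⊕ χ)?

¬χ = 1 − 0.119 = 0.881
ψ ∧ ¬χ = min(0.840, 0.881) = 0.840
χ ∧ (ψ ∧ ¬χ) = min(0.119, 0.840) = 0.119
χ ⊕ χ = min(1, 0.119 + 0.119) = min(1, 0.238) = 0.238
¬(χ ⊕ χ) = 1 − 0.238 = 0.762
¬¬(χ ⊕ χ) = 1 − 0.762 = 0.238
(χ ∧ (ψ ∧ ¬χ)) ⊕ ¬¬(χ ⊕ χ) = min(1, 0.119 + 0.238) = min(1, 0.357) = 0.357

0.357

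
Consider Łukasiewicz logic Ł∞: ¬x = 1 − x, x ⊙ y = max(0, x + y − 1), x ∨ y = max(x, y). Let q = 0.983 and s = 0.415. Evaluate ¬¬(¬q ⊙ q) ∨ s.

¬q = 1 − 0.983 = 0.017
¬q ⊙ q = max(0, 0.017 + 0.983 − 1) = max(0, 0.000) = 0.000
¬(¬q ⊙ q) = 1 − 0.000 = 1.000
¬¬(¬q ⊙ q) = 1 − 1.000 = 0.000
¬¬(¬q ⊙ q) ∨ s = max(0.000, 0.415) = 0.415

0.415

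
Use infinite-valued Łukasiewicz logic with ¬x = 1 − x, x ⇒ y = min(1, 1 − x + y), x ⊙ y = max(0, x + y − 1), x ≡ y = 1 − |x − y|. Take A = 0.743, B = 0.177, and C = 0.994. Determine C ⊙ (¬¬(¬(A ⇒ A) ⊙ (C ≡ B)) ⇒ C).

A ⇒ A = min(1, 1 − 0.743 + 0.743) = min(1, 1.000) = 1.000
¬(A ⇒ A) = 1 − 1.000 = 0.000
C ≡ B = 1 − |0.994 − 0.177| = 1 − 0.817 = 0.183
¬(A ⇒ A) ⊙ (C ≡ B) = max(0, 0.000 + 0.183 − 1) = max(0, -0.817) = 0.000
¬(¬(A ⇒ A) ⊙ (C ≡ B)) = 1 − 0.000 = 1.000
¬¬(¬(A ⇒ A) ⊙ (C ≡ B)) = 1 − 1.000 = 0.000
¬¬(¬(A ⇒ A) ⊙ (C ≡ B)) ⇒ C = min(1, 1 − 0.000 + 0.994) = min(1, 1.994) = 1.000
C ⊙ (¬¬(¬(A ⇒ A) ⊙ (C ≡ B)) ⇒ C) = max(0, 0.994 + 1.000 − 1) = max(0, 0.994) = 0.994

0.994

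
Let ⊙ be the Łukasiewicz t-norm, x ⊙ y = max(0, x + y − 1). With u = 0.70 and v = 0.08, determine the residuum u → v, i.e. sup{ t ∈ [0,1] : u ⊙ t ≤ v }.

The residuum of the Łukasiewicz t-norm gives the supremum: min(1, 1 − 0.70 + 0.08).
1 − 0.70 + 0.08 = 0.38, so t = min(1, 0.38) = 0.38.
Check: 0.70 ⊙ 0.38 = max(0, 0.08) = 0.08 ≤ 0.08.

0.38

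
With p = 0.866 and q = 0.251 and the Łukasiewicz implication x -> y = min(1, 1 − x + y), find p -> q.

p -> q = min(1, 1 − 0.866 + 0.251) = min(1, 0.385) = 0.385
For comparison, the Gödel implication (1 if x ≤ y else y) would give 0.251.

0.385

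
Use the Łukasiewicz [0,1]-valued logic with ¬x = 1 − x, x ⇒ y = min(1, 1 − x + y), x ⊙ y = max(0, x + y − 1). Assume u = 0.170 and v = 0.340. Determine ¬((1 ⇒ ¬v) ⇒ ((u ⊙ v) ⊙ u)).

¬v = 1 − 0.340 = 0.660
1 ⇒ ¬v = min(1, 1 − 1.000 + 0.660) = min(1, 0.660) = 0.660
u ⊙ v = max(0, 0.170 + 0.340 − 1) = max(0, -0.490) = 0.000
(u ⊙ v) ⊙ u = max(0, 0.000 + 0.170 − 1) = max(0, -0.830) = 0.000
(1 ⇒ ¬v) ⇒ ((u ⊙ v) ⊙ u) = min(1, 1 − 0.660 + 0.000) = min(1, 0.340) = 0.340
¬((1 ⇒ ¬v) ⇒ ((u ⊙ v) ⊙ u)) = 1 − 0.340 = 0.660

0.660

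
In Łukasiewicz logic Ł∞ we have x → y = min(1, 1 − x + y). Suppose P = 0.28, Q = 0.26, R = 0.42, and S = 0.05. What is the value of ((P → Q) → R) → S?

0.61

P → Q = min(1, 1 − 0.28 + 0.26) = min(1, 0.98) = 0.98
(P → Q) → R = min(1, 1 − 0.98 + 0.42) = min(1, 0.44) = 0.44
((P → Q) → R) → S = min(1, 1 − 0.44 + 0.05) = min(1, 0.61) = 0.61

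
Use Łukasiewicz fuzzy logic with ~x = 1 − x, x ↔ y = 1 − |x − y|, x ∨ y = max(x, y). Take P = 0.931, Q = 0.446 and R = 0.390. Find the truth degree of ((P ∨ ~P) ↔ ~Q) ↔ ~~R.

0.767

~P = 1 − 0.931 = 0.069
P ∨ ~P = max(0.931, 0.069) = 0.931
~Q = 1 − 0.446 = 0.554
(P ∨ ~P) ↔ ~Q = 1 − |0.931 − 0.554| = 1 − 0.377 = 0.623
~R = 1 − 0.390 = 0.610
~~R = 1 − 0.610 = 0.390
((P ∨ ~P) ↔ ~Q) ↔ ~~R = 1 − |0.623 − 0.390| = 1 − 0.233 = 0.767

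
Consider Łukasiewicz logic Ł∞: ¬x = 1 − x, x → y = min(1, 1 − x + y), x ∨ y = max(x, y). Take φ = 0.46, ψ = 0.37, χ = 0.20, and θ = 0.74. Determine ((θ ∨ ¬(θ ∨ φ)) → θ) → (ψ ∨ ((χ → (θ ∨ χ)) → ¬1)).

0.37

θ ∨ φ = max(0.74, 0.46) = 0.74
¬(θ ∨ φ) = 1 − 0.74 = 0.26
θ ∨ ¬(θ ∨ φ) = max(0.74, 0.26) = 0.74
(θ ∨ ¬(θ ∨ φ)) → θ = min(1, 1 − 0.74 + 0.74) = min(1, 1.00) = 1.00
θ ∨ χ = max(0.74, 0.20) = 0.74
χ → (θ ∨ χ) = min(1, 1 − 0.20 + 0.74) = min(1, 1.54) = 1.00
¬1 = 1 − 1.00 = 0.00
(χ → (θ ∨ χ)) → ¬1 = min(1, 1 − 1.00 + 0.00) = min(1, 0.00) = 0.00
ψ ∨ ((χ → (θ ∨ χ)) → ¬1) = max(0.37, 0.00) = 0.37
((θ ∨ ¬(θ ∨ φ)) → θ) → (ψ ∨ ((χ → (θ ∨ χ)) → ¬1)) = min(1, 1 − 1.00 + 0.37) = min(1, 0.37) = 0.37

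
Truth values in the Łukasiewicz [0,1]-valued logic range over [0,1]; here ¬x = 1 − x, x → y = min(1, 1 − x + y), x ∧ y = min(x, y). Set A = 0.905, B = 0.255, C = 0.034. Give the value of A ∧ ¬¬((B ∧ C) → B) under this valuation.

0.905

B ∧ C = min(0.255, 0.034) = 0.034
(B ∧ C) → B = min(1, 1 − 0.034 + 0.255) = min(1, 1.221) = 1.000
¬((B ∧ C) → B) = 1 − 1.000 = 0.000
¬¬((B ∧ C) → B) = 1 − 0.000 = 1.000
A ∧ ¬¬((B ∧ C) → B) = min(0.905, 1.000) = 0.905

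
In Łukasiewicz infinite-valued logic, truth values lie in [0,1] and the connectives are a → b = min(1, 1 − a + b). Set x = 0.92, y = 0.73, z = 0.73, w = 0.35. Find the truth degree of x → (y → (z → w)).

0.97

z → w = min(1, 1 − 0.73 + 0.35) = min(1, 0.62) = 0.62
y → (z → w) = min(1, 1 − 0.73 + 0.62) = min(1, 0.89) = 0.89
x → (y → (z → w)) = min(1, 1 − 0.92 + 0.89) = min(1, 0.97) = 0.97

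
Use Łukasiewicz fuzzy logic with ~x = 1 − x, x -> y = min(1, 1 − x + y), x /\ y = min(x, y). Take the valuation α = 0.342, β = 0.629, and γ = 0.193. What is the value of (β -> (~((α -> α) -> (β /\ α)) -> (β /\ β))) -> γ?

0.193

α -> α = min(1, 1 − 0.342 + 0.342) = min(1, 1.000) = 1.000
β /\ α = min(0.629, 0.342) = 0.342
(α -> α) -> (β /\ α) = min(1, 1 − 1.000 + 0.342) = min(1, 0.342) = 0.342
~((α -> α) -> (β /\ α)) = 1 − 0.342 = 0.658
β /\ β = min(0.629, 0.629) = 0.629
~((α -> α) -> (β /\ α)) -> (β /\ β) = min(1, 1 − 0.658 + 0.629) = min(1, 0.971) = 0.971
β -> (~((α -> α) -> (β /\ α)) -> (β /\ β)) = min(1, 1 − 0.629 + 0.971) = min(1, 1.342) = 1.000
(β -> (~((α -> α) -> (β /\ α)) -> (β /\ β))) -> γ = min(1, 1 − 1.000 + 0.193) = min(1, 0.193) = 0.193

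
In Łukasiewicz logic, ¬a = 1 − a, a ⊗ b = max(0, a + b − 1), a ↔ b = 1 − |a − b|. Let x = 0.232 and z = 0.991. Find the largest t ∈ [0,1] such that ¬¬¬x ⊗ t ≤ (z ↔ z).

¬x = 1 − 0.232 = 0.768
¬¬x = 1 − 0.768 = 0.232
¬¬¬x = 1 − 0.232 = 0.768
So the left factor is ¬¬¬x = 0.768.
z ↔ z = 1 − |0.991 − 0.991| = 1 − 0.000 = 1.000
So the right-hand bound is z ↔ z = 1.000.
The residuum of the Łukasiewicz t-norm gives the supremum: min(1, 1 − 0.768 + 1.000).
1 − 0.768 + 1.000 = 1.232, so t = min(1, 1.232) = 1.000.
Check: 0.768 ⊗ 1.000 = max(0, 0.768) = 0.768 ≤ 1.000.

1.000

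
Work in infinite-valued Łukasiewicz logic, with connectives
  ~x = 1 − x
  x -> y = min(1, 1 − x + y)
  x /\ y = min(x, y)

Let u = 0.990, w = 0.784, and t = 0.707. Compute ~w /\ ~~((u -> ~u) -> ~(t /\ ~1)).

~w = 1 − 0.784 = 0.216
~u = 1 − 0.990 = 0.010
u -> ~u = min(1, 1 − 0.990 + 0.010) = min(1, 0.020) = 0.020
~1 = 1 − 1.000 = 0.000
t /\ ~1 = min(0.707, 0.000) = 0.000
~(t /\ ~1) = 1 − 0.000 = 1.000
(u -> ~u) -> ~(t /\ ~1) = min(1, 1 − 0.020 + 1.000) = min(1, 1.980) = 1.000
~((u -> ~u) -> ~(t /\ ~1)) = 1 − 1.000 = 0.000
~~((u -> ~u) -> ~(t /\ ~1)) = 1 − 0.000 = 1.000
~w /\ ~~((u -> ~u) -> ~(t /\ ~1)) = min(0.216, 1.000) = 0.216

0.216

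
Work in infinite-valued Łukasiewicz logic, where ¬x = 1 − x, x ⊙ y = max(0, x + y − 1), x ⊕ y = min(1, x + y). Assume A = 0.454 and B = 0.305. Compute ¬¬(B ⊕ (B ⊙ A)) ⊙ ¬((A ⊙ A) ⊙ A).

0.305

B ⊙ A = max(0, 0.305 + 0.454 − 1) = max(0, -0.241) = 0.000
B ⊕ (B ⊙ A) = min(1, 0.305 + 0.000) = min(1, 0.305) = 0.305
¬(B ⊕ (B ⊙ A)) = 1 − 0.305 = 0.695
¬¬(B ⊕ (B ⊙ A)) = 1 − 0.695 = 0.305
A ⊙ A = max(0, 0.454 + 0.454 − 1) = max(0, -0.092) = 0.000
(A ⊙ A) ⊙ A = max(0, 0.000 + 0.454 − 1) = max(0, -0.546) = 0.000
¬((A ⊙ A) ⊙ A) = 1 − 0.000 = 1.000
¬¬(B ⊕ (B ⊙ A)) ⊙ ¬((A ⊙ A) ⊙ A) = max(0, 0.305 + 1.000 − 1) = max(0, 0.305) = 0.305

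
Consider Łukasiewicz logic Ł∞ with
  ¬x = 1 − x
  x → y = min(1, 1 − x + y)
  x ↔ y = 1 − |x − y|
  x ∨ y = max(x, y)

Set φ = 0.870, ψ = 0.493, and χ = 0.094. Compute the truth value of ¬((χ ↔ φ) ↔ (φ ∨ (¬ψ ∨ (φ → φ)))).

χ ↔ φ = 1 − |0.094 − 0.870| = 1 − 0.776 = 0.224
¬ψ = 1 − 0.493 = 0.507
φ → φ = min(1, 1 − 0.870 + 0.870) = min(1, 1.000) = 1.000
¬ψ ∨ (φ → φ) = max(0.507, 1.000) = 1.000
φ ∨ (¬ψ ∨ (φ → φ)) = max(0.870, 1.000) = 1.000
(χ ↔ φ) ↔ (φ ∨ (¬ψ ∨ (φ → φ))) = 1 − |0.224 − 1.000| = 1 − 0.776 = 0.224
¬((χ ↔ φ) ↔ (φ ∨ (¬ψ ∨ (φ → φ)))) = 1 − 0.224 = 0.776

0.776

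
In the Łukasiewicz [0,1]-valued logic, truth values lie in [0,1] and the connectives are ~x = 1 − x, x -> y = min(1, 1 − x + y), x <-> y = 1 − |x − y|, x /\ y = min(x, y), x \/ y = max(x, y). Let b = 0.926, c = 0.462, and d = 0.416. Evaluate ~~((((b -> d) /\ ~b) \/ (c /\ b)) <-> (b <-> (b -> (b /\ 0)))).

0.686

b -> d = min(1, 1 − 0.926 + 0.416) = min(1, 0.490) = 0.490
~b = 1 − 0.926 = 0.074
(b -> d) /\ ~b = min(0.490, 0.074) = 0.074
c /\ b = min(0.462, 0.926) = 0.462
((b -> d) /\ ~b) \/ (c /\ b) = max(0.074, 0.462) = 0.462
b /\ 0 = min(0.926, 0.000) = 0.000
b -> (b /\ 0) = min(1, 1 − 0.926 + 0.000) = min(1, 0.074) = 0.074
b <-> (b -> (b /\ 0)) = 1 − |0.926 − 0.074| = 1 − 0.852 = 0.148
(((b -> d) /\ ~b) \/ (c /\ b)) <-> (b <-> (b -> (b /\ 0))) = 1 − |0.462 − 0.148| = 1 − 0.314 = 0.686
~((((b -> d) /\ ~b) \/ (c /\ b)) <-> (b <-> (b -> (b /\ 0)))) = 1 − 0.686 = 0.314
~~((((b -> d) /\ ~b) \/ (c /\ b)) <-> (b <-> (b -> (b /\ 0)))) = 1 − 0.314 = 0.686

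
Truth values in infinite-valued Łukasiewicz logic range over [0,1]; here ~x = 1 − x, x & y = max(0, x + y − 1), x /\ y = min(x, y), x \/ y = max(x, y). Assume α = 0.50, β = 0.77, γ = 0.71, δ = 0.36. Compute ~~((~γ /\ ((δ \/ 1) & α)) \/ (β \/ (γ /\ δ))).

0.77

~γ = 1 − 0.71 = 0.29
δ \/ 1 = max(0.36, 1.00) = 1.00
(δ \/ 1) & α = max(0, 1.00 + 0.50 − 1) = max(0, 0.50) = 0.50
~γ /\ ((δ \/ 1) & α) = min(0.29, 0.50) = 0.29
γ /\ δ = min(0.71, 0.36) = 0.36
β \/ (γ /\ δ) = max(0.77, 0.36) = 0.77
(~γ /\ ((δ \/ 1) & α)) \/ (β \/ (γ /\ δ)) = max(0.29, 0.77) = 0.77
~((~γ /\ ((δ \/ 1) & α)) \/ (β \/ (γ /\ δ))) = 1 − 0.77 = 0.23
~~((~γ /\ ((δ \/ 1) & α)) \/ (β \/ (γ /\ δ))) = 1 − 0.23 = 0.77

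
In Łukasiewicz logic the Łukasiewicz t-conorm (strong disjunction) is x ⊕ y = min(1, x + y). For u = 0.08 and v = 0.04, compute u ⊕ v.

0.12

u ⊕ v = min(1, 0.08 + 0.04) = min(1, 0.12) = 0.12
For comparison, the Gödel t-conorm max(x, y) would give 0.08.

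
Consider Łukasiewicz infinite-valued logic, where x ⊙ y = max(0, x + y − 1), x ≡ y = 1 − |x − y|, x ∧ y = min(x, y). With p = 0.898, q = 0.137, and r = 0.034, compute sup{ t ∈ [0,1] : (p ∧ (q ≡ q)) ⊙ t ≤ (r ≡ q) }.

q ≡ q = 1 − |0.137 − 0.137| = 1 − 0.000 = 1.000
p ∧ (q ≡ q) = min(0.898, 1.000) = 0.898
So the left factor is p ∧ (q ≡ q) = 0.898.
r ≡ q = 1 − |0.034 − 0.137| = 1 − 0.103 = 0.897
So the right-hand bound is r ≡ q = 0.897.
The residuum of the Łukasiewicz t-norm gives the supremum: min(1, 1 − 0.898 + 0.897).
1 − 0.898 + 0.897 = 0.999, so t = min(1, 0.999) = 0.999.
Check: 0.898 ⊙ 0.999 = max(0, 0.897) = 0.897 ≤ 0.897.

0.999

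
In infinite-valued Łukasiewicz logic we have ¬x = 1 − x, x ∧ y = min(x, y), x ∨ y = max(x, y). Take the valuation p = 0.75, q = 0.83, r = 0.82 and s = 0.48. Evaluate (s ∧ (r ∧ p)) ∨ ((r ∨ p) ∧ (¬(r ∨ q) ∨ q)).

0.82

r ∧ p = min(0.82, 0.75) = 0.75
s ∧ (r ∧ p) = min(0.48, 0.75) = 0.48
r ∨ p = max(0.82, 0.75) = 0.82
r ∨ q = max(0.82, 0.83) = 0.83
¬(r ∨ q) = 1 − 0.83 = 0.17
¬(r ∨ q) ∨ q = max(0.17, 0.83) = 0.83
(r ∨ p) ∧ (¬(r ∨ q) ∨ q) = min(0.82, 0.83) = 0.82
(s ∧ (r ∧ p)) ∨ ((r ∨ p) ∧ (¬(r ∨ q) ∨ q)) = max(0.48, 0.82) = 0.82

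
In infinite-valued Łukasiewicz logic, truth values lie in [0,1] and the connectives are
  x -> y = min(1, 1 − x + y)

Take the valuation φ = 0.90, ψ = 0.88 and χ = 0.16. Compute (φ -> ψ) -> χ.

φ -> ψ = min(1, 1 − 0.90 + 0.88) = min(1, 0.98) = 0.98
(φ -> ψ) -> χ = min(1, 1 − 0.98 + 0.16) = min(1, 0.18) = 0.18

0.18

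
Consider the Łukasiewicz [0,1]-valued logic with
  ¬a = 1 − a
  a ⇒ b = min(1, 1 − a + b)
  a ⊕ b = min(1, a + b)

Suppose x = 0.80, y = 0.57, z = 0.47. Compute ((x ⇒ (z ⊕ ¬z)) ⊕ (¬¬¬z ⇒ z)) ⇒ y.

0.57

¬z = 1 − 0.47 = 0.53
z ⊕ ¬z = min(1, 0.47 + 0.53) = min(1, 1.00) = 1.00
x ⇒ (z ⊕ ¬z) = min(1, 1 − 0.80 + 1.00) = min(1, 1.20) = 1.00
¬¬z = 1 − 0.53 = 0.47
¬¬¬z = 1 − 0.47 = 0.53
¬¬¬z ⇒ z = min(1, 1 − 0.53 + 0.47) = min(1, 0.94) = 0.94
(x ⇒ (z ⊕ ¬z)) ⊕ (¬¬¬z ⇒ z) = min(1, 1.00 + 0.94) = min(1, 1.94) = 1.00
((x ⇒ (z ⊕ ¬z)) ⊕ (¬¬¬z ⇒ z)) ⇒ y = min(1, 1 − 1.00 + 0.57) = min(1, 0.57) = 0.57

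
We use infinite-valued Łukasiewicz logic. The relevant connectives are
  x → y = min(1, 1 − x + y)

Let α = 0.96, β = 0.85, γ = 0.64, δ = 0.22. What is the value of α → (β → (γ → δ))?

γ → δ = min(1, 1 − 0.64 + 0.22) = min(1, 0.58) = 0.58
β → (γ → δ) = min(1, 1 − 0.85 + 0.58) = min(1, 0.73) = 0.73
α → (β → (γ → δ)) = min(1, 1 − 0.96 + 0.73) = min(1, 0.77) = 0.77

0.77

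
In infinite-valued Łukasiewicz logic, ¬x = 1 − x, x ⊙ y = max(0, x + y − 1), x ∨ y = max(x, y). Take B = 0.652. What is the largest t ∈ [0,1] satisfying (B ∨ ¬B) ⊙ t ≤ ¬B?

¬B = 1 − 0.652 = 0.348
B ∨ ¬B = max(0.652, 0.348) = 0.652
So the left factor is B ∨ ¬B = 0.652.
So the right-hand bound is ¬B = 0.348.
The residuum of the Łukasiewicz t-norm gives the supremum: min(1, 1 − 0.652 + 0.348).
1 − 0.652 + 0.348 = 0.696, so t = min(1, 0.696) = 0.696.
Check: 0.652 ⊙ 0.696 = max(0, 0.348) = 0.348 ≤ 0.348.

0.696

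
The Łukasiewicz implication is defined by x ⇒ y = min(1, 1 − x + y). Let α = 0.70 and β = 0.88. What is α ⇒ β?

α ⇒ β = min(1, 1 − 0.70 + 0.88) = min(1, 1.18) = 1.00
For comparison, the Gödel implication (1 if x ≤ y else y) would give 1.00.

1.00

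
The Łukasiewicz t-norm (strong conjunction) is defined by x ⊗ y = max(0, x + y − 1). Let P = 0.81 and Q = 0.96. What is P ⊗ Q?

P ⊗ Q = max(0, 0.81 + 0.96 − 1) = max(0, 0.77) = 0.77
For comparison, the Gödel (minimum) t-norm min(x, y) would give 0.81.

0.77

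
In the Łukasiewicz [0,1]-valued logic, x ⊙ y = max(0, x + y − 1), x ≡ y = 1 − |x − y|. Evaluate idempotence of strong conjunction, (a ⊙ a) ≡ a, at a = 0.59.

0.59

a ⊙ a = max(0, 0.59 + 0.59 − 1) = max(0, 0.18) = 0.18
(a ⊙ a) ≡ a = 1 − |0.18 − 0.59| = 1 − 0.41 = 0.59
(The value 0.59 < 1 shows this instance is not satisfied; fails in Ł∞ since a ⊗ a = max(0, 2a−1) ≠ a in general.)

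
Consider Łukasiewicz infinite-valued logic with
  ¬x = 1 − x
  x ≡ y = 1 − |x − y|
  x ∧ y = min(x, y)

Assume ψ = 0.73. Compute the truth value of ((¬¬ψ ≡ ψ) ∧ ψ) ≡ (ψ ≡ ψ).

0.73

¬ψ = 1 − 0.73 = 0.27
¬¬ψ = 1 − 0.27 = 0.73
¬¬ψ ≡ ψ = 1 − |0.73 − 0.73| = 1 − 0.00 = 1.00
(¬¬ψ ≡ ψ) ∧ ψ = min(1.00, 0.73) = 0.73
ψ ≡ ψ = 1 − |0.73 − 0.73| = 1 − 0.00 = 1.00
((¬¬ψ ≡ ψ) ∧ ψ) ≡ (ψ ≡ ψ) = 1 − |0.73 − 1.00| = 1 − 0.27 = 0.73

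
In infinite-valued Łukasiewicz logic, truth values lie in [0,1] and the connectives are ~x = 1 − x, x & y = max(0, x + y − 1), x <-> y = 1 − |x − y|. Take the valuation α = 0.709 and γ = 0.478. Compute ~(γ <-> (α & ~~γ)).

0.291

~γ = 1 − 0.478 = 0.522
~~γ = 1 − 0.522 = 0.478
α & ~~γ = max(0, 0.709 + 0.478 − 1) = max(0, 0.187) = 0.187
γ <-> (α & ~~γ) = 1 − |0.478 − 0.187| = 1 − 0.291 = 0.709
~(γ <-> (α & ~~γ)) = 1 − 0.709 = 0.291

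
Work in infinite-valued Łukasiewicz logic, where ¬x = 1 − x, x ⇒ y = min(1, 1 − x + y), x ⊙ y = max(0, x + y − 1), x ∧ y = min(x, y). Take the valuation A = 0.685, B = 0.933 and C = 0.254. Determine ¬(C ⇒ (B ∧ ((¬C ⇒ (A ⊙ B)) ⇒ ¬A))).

¬C = 1 − 0.254 = 0.746
A ⊙ B = max(0, 0.685 + 0.933 − 1) = max(0, 0.618) = 0.618
¬C ⇒ (A ⊙ B) = min(1, 1 − 0.746 + 0.618) = min(1, 0.872) = 0.872
¬A = 1 − 0.685 = 0.315
(¬C ⇒ (A ⊙ B)) ⇒ ¬A = min(1, 1 − 0.872 + 0.315) = min(1, 0.443) = 0.443
B ∧ ((¬C ⇒ (A ⊙ B)) ⇒ ¬A) = min(0.933, 0.443) = 0.443
C ⇒ (B ∧ ((¬C ⇒ (A ⊙ B)) ⇒ ¬A)) = min(1, 1 − 0.254 + 0.443) = min(1, 1.189) = 1.000
¬(C ⇒ (B ∧ ((¬C ⇒ (A ⊙ B)) ⇒ ¬A))) = 1 − 1.000 = 0.000

0.000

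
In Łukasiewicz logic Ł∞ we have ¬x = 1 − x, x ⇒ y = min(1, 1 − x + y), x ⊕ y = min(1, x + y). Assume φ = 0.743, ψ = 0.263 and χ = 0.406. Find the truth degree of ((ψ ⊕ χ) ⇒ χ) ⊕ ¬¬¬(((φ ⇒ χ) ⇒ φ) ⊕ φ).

0.737

ψ ⊕ χ = min(1, 0.263 + 0.406) = min(1, 0.669) = 0.669
(ψ ⊕ χ) ⇒ χ = min(1, 1 − 0.669 + 0.406) = min(1, 0.737) = 0.737
φ ⇒ χ = min(1, 1 − 0.743 + 0.406) = min(1, 0.663) = 0.663
(φ ⇒ χ) ⇒ φ = min(1, 1 − 0.663 + 0.743) = min(1, 1.080) = 1.000
((φ ⇒ χ) ⇒ φ) ⊕ φ = min(1, 1.000 + 0.743) = min(1, 1.743) = 1.000
¬(((φ ⇒ χ) ⇒ φ) ⊕ φ) = 1 − 1.000 = 0.000
¬¬(((φ ⇒ χ) ⇒ φ) ⊕ φ) = 1 − 0.000 = 1.000
¬¬¬(((φ ⇒ χ) ⇒ φ) ⊕ φ) = 1 − 1.000 = 0.000
((ψ ⊕ χ) ⇒ χ) ⊕ ¬¬¬(((φ ⇒ χ) ⇒ φ) ⊕ φ) = min(1, 0.737 + 0.000) = min(1, 0.737) = 0.737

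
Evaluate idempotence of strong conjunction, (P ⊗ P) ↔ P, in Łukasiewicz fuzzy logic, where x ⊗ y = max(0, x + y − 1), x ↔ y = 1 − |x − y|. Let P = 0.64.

P ⊗ P = max(0, 0.64 + 0.64 − 1) = max(0, 0.28) = 0.28
(P ⊗ P) ↔ P = 1 − |0.28 − 0.64| = 1 − 0.36 = 0.64
(The value 0.64 < 1 shows this instance is not satisfied; fails in Ł∞ since a ⊗ a = max(0, 2a−1) ≠ a in general.)

0.64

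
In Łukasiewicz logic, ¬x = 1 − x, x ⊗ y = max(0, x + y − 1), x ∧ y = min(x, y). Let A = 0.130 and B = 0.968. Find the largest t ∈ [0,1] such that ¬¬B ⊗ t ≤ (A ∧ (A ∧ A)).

¬B = 1 − 0.968 = 0.032
¬¬B = 1 − 0.032 = 0.968
So the left factor is ¬¬B = 0.968.
A ∧ A = min(0.130, 0.130) = 0.130
A ∧ (A ∧ A) = min(0.130, 0.130) = 0.130
So the right-hand bound is A ∧ (A ∧ A) = 0.130.
The residuum of the Łukasiewicz t-norm gives the supremum: min(1, 1 − 0.968 + 0.130).
1 − 0.968 + 0.130 = 0.162, so t = min(1, 0.162) = 0.162.
Check: 0.968 ⊗ 0.162 = max(0, 0.130) = 0.130 ≤ 0.130.

0.162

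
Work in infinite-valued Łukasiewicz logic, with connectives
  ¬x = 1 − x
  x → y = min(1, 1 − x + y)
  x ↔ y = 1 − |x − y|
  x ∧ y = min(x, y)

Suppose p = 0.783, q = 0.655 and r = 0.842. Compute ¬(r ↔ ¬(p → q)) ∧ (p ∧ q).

0.655

p → q = min(1, 1 − 0.783 + 0.655) = min(1, 0.872) = 0.872
¬(p → q) = 1 − 0.872 = 0.128
r ↔ ¬(p → q) = 1 − |0.842 − 0.128| = 1 − 0.714 = 0.286
¬(r ↔ ¬(p → q)) = 1 − 0.286 = 0.714
p ∧ q = min(0.783, 0.655) = 0.655
¬(r ↔ ¬(p → q)) ∧ (p ∧ q) = min(0.714, 0.655) = 0.655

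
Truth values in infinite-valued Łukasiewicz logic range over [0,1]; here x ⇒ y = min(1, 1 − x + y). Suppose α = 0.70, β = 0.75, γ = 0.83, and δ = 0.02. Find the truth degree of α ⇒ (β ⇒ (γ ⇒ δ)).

γ ⇒ δ = min(1, 1 − 0.83 + 0.02) = min(1, 0.19) = 0.19
β ⇒ (γ ⇒ δ) = min(1, 1 − 0.75 + 0.19) = min(1, 0.44) = 0.44
α ⇒ (β ⇒ (γ ⇒ δ)) = min(1, 1 − 0.70 + 0.44) = min(1, 0.74) = 0.74

0.74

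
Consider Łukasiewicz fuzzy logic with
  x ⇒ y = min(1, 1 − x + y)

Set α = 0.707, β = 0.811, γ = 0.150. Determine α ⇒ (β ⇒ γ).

0.632

β ⇒ γ = min(1, 1 − 0.811 + 0.150) = min(1, 0.339) = 0.339
α ⇒ (β ⇒ γ) = min(1, 1 − 0.707 + 0.339) = min(1, 0.632) = 0.632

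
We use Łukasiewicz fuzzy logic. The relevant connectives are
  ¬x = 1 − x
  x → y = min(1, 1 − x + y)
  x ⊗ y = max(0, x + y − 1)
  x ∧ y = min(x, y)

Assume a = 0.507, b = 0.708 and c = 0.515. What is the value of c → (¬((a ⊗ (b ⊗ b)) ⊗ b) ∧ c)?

b ⊗ b = max(0, 0.708 + 0.708 − 1) = max(0, 0.416) = 0.416
a ⊗ (b ⊗ b) = max(0, 0.507 + 0.416 − 1) = max(0, -0.077) = 0.000
(a ⊗ (b ⊗ b)) ⊗ b = max(0, 0.000 + 0.708 − 1) = max(0, -0.292) = 0.000
¬((a ⊗ (b ⊗ b)) ⊗ b) = 1 − 0.000 = 1.000
¬((a ⊗ (b ⊗ b)) ⊗ b) ∧ c = min(1.000, 0.515) = 0.515
c → (¬((a ⊗ (b ⊗ b)) ⊗ b) ∧ c) = min(1, 1 − 0.515 + 0.515) = min(1, 1.000) = 1.000

1.000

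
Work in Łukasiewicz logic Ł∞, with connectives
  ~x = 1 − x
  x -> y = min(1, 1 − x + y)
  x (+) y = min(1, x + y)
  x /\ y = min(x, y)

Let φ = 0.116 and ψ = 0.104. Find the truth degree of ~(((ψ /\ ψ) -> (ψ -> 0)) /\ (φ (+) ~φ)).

0.000

ψ /\ ψ = min(0.104, 0.104) = 0.104
ψ -> 0 = min(1, 1 − 0.104 + 0.000) = min(1, 0.896) = 0.896
(ψ /\ ψ) -> (ψ -> 0) = min(1, 1 − 0.104 + 0.896) = min(1, 1.792) = 1.000
~φ = 1 − 0.116 = 0.884
φ (+) ~φ = min(1, 0.116 + 0.884) = min(1, 1.000) = 1.000
((ψ /\ ψ) -> (ψ -> 0)) /\ (φ (+) ~φ) = min(1.000, 1.000) = 1.000
~(((ψ /\ ψ) -> (ψ -> 0)) /\ (φ (+) ~φ)) = 1 − 1.000 = 0.000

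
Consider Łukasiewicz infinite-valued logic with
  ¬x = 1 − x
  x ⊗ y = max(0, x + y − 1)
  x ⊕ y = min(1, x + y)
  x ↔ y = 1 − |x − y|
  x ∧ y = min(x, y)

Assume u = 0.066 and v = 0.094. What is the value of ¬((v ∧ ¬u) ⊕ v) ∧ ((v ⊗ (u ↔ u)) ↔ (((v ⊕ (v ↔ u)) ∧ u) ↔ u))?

0.094

¬u = 1 − 0.066 = 0.934
v ∧ ¬u = min(0.094, 0.934) = 0.094
(v ∧ ¬u) ⊕ v = min(1, 0.094 + 0.094) = min(1, 0.188) = 0.188
¬((v ∧ ¬u) ⊕ v) = 1 − 0.188 = 0.812
u ↔ u = 1 − |0.066 − 0.066| = 1 − 0.000 = 1.000
v ⊗ (u ↔ u) = max(0, 0.094 + 1.000 − 1) = max(0, 0.094) = 0.094
v ↔ u = 1 − |0.094 − 0.066| = 1 − 0.028 = 0.972
v ⊕ (v ↔ u) = min(1, 0.094 + 0.972) = min(1, 1.066) = 1.000
(v ⊕ (v ↔ u)) ∧ u = min(1.000, 0.066) = 0.066
((v ⊕ (v ↔ u)) ∧ u) ↔ u = 1 − |0.066 − 0.066| = 1 − 0.000 = 1.000
(v ⊗ (u ↔ u)) ↔ (((v ⊕ (v ↔ u)) ∧ u) ↔ u) = 1 − |0.094 − 1.000| = 1 − 0.906 = 0.094
¬((v ∧ ¬u) ⊕ v) ∧ ((v ⊗ (u ↔ u)) ↔ (((v ⊕ (v ↔ u)) ∧ u) ↔ u)) = min(0.812, 0.094) = 0.094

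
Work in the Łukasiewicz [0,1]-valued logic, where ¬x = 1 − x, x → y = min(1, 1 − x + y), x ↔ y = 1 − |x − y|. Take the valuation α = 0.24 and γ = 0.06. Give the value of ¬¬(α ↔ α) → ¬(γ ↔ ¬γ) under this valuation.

α ↔ α = 1 − |0.24 − 0.24| = 1 − 0.00 = 1.00
¬(α ↔ α) = 1 − 1.00 = 0.00
¬¬(α ↔ α) = 1 − 0.00 = 1.00
¬γ = 1 − 0.06 = 0.94
γ ↔ ¬γ = 1 − |0.06 − 0.94| = 1 − 0.88 = 0.12
¬(γ ↔ ¬γ) = 1 − 0.12 = 0.88
¬¬(α ↔ α) → ¬(γ ↔ ¬γ) = min(1, 1 − 1.00 + 0.88) = min(1, 0.88) = 0.88

0.88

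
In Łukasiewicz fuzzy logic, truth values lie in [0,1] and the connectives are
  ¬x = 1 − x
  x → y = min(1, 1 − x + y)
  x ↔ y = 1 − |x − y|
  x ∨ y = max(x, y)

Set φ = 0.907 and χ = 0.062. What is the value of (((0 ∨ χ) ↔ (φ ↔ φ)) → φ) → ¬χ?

0.938

0 ∨ χ = max(0.000, 0.062) = 0.062
φ ↔ φ = 1 − |0.907 − 0.907| = 1 − 0.000 = 1.000
(0 ∨ χ) ↔ (φ ↔ φ) = 1 − |0.062 − 1.000| = 1 − 0.938 = 0.062
((0 ∨ χ) ↔ (φ ↔ φ)) → φ = min(1, 1 − 0.062 + 0.907) = min(1, 1.845) = 1.000
¬χ = 1 − 0.062 = 0.938
(((0 ∨ χ) ↔ (φ ↔ φ)) → φ) → ¬χ = min(1, 1 − 1.000 + 0.938) = min(1, 0.938) = 0.938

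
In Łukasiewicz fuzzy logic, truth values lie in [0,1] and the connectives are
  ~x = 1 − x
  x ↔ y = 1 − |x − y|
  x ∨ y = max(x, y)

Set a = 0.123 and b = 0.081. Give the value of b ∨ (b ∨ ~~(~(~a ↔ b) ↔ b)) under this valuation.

0.285

~a = 1 − 0.123 = 0.877
~a ↔ b = 1 − |0.877 − 0.081| = 1 − 0.796 = 0.204
~(~a ↔ b) = 1 − 0.204 = 0.796
~(~a ↔ b) ↔ b = 1 − |0.796 − 0.081| = 1 − 0.715 = 0.285
~(~(~a ↔ b) ↔ b) = 1 − 0.285 = 0.715
~~(~(~a ↔ b) ↔ b) = 1 − 0.715 = 0.285
b ∨ ~~(~(~a ↔ b) ↔ b) = max(0.081, 0.285) = 0.285
b ∨ (b ∨ ~~(~(~a ↔ b) ↔ b)) = max(0.081, 0.285) = 0.285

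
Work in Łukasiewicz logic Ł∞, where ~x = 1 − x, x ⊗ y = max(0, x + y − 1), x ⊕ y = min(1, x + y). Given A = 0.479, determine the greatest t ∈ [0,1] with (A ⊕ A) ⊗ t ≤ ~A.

A ⊕ A = min(1, 0.479 + 0.479) = min(1, 0.958) = 0.958
So the left factor is A ⊕ A = 0.958.
~A = 1 − 0.479 = 0.521
So the right-hand bound is ~A = 0.521.
The residuum of the Łukasiewicz t-norm gives the supremum: min(1, 1 − 0.958 + 0.521).
1 − 0.958 + 0.521 = 0.563, so t = min(1, 0.563) = 0.563.
Check: 0.958 ⊗ 0.563 = max(0, 0.521) = 0.521 ≤ 0.521.

0.563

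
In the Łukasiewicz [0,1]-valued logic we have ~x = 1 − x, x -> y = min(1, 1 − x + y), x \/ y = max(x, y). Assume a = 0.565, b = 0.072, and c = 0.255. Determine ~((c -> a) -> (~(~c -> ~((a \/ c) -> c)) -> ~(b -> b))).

c -> a = min(1, 1 − 0.255 + 0.565) = min(1, 1.310) = 1.000
~c = 1 − 0.255 = 0.745
a \/ c = max(0.565, 0.255) = 0.565
(a \/ c) -> c = min(1, 1 − 0.565 + 0.255) = min(1, 0.690) = 0.690
~((a \/ c) -> c) = 1 − 0.690 = 0.310
~c -> ~((a \/ c) -> c) = min(1, 1 − 0.745 + 0.310) = min(1, 0.565) = 0.565
~(~c -> ~((a \/ c) -> c)) = 1 − 0.565 = 0.435
b -> b = min(1, 1 − 0.072 + 0.072) = min(1, 1.000) = 1.000
~(b -> b) = 1 − 1.000 = 0.000
~(~c -> ~((a \/ c) -> c)) -> ~(b -> b) = min(1, 1 − 0.435 + 0.000) = min(1, 0.565) = 0.565
(c -> a) -> (~(~c -> ~((a \/ c) -> c)) -> ~(b -> b)) = min(1, 1 − 1.000 + 0.565) = min(1, 0.565) = 0.565
~((c -> a) -> (~(~c -> ~((a \/ c) -> c)) -> ~(b -> b))) = 1 − 0.565 = 0.435

0.435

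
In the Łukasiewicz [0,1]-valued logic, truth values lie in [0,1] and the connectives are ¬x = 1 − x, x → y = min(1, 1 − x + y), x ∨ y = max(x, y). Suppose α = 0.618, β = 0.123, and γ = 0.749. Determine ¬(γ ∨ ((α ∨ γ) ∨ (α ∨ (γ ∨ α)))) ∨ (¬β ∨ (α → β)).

0.877

α ∨ γ = max(0.618, 0.749) = 0.749
γ ∨ α = max(0.749, 0.618) = 0.749
α ∨ (γ ∨ α) = max(0.618, 0.749) = 0.749
(α ∨ γ) ∨ (α ∨ (γ ∨ α)) = max(0.749, 0.749) = 0.749
γ ∨ ((α ∨ γ) ∨ (α ∨ (γ ∨ α))) = max(0.749, 0.749) = 0.749
¬(γ ∨ ((α ∨ γ) ∨ (α ∨ (γ ∨ α)))) = 1 − 0.749 = 0.251
¬β = 1 − 0.123 = 0.877
α → β = min(1, 1 − 0.618 + 0.123) = min(1, 0.505) = 0.505
¬β ∨ (α → β) = max(0.877, 0.505) = 0.877
¬(γ ∨ ((α ∨ γ) ∨ (α ∨ (γ ∨ α)))) ∨ (¬β ∨ (α → β)) = max(0.251, 0.877) = 0.877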